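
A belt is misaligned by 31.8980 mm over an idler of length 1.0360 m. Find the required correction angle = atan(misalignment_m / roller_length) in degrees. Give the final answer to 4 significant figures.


misalign_m = 31.8980 / 1000 = 0.031898 m
angle = atan(0.031898 / 1.0360)
angle = 1.764 deg


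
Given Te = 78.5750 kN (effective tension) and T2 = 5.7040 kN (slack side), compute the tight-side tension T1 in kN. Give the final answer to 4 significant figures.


T1 = Te + T2 = 78.5750 + 5.7040
T1 = 84.28 kN


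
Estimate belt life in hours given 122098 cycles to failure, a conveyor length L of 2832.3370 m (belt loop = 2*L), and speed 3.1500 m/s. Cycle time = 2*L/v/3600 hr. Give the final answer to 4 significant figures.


cycle_time = 2 * 2832.3370 / 3.1500 / 3600 = 0.49953 hr
life = 122098 * 0.49953 = 60990 hours


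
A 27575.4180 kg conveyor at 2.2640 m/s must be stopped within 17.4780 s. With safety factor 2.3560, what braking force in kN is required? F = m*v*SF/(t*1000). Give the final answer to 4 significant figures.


F = 27575.4180 * 2.2640 / 17.4780 * 2.3560 / 1000
F = 8.416 kN


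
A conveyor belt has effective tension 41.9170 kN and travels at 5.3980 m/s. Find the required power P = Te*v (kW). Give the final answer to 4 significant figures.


P = Te * v = 41.9170 * 5.3980
P = 226.3 kW


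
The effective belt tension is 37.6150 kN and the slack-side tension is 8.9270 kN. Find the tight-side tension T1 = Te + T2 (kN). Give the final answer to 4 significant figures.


T1 = Te + T2 = 37.6150 + 8.9270
T1 = 46.54 kN


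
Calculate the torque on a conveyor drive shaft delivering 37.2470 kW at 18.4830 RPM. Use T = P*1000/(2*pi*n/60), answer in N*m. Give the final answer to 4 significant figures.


omega = 2*pi*18.4830/60 = 1.93554 rad/s
T = 37.2470*1000 / 1.93554
T = 19240 N*m


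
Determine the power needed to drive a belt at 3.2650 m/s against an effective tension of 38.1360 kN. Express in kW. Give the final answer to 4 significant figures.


P = Te * v = 38.1360 * 3.2650
P = 124.5 kW


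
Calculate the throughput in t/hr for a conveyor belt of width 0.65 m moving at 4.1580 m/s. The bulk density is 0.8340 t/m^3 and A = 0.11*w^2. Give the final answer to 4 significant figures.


A = 0.11 * 0.65^2 = 0.046475 m^2
C = 0.046475 * 4.1580 * 0.8340 * 3600
C = 580.2 t/hr


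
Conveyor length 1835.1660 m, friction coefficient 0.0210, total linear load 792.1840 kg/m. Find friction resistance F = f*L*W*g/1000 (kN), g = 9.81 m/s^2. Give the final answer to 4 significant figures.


F = 0.0210 * 1835.1660 * 792.1840 * 9.81 / 1000
F = 299.5 kN


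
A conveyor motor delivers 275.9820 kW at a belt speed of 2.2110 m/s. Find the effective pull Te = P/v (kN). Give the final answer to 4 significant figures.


Te = P / v = 275.9820 / 2.2110
Te = 124.8 kN


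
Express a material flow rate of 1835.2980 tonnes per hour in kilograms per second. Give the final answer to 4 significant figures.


m_dot = 1835.2980 * 1000 / 3600
m_dot = 509.8 kg/s


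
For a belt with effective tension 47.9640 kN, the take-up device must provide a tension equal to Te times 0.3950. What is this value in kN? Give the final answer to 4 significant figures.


T_tu = 47.9640 * 0.3950
T_tu = 18.95 kN


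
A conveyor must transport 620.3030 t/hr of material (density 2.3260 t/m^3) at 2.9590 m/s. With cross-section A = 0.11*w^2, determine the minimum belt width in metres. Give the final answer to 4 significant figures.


A_req = 620.3030 / (2.9590 * 2.3260 * 3600) = 0.0250349 m^2
w = sqrt(0.0250349 / 0.11)
w = 0.4771 m


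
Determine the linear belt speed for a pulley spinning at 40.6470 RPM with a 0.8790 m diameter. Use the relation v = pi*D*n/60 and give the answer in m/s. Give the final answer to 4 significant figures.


v = pi * 0.8790 * 40.6470 / 60
v = 1.871 m/s


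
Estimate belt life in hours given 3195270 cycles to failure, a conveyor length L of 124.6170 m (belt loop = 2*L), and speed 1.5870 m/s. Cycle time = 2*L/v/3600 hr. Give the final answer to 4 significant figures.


cycle_time = 2 * 124.6170 / 1.5870 / 3600 = 0.0436242 hr
life = 3195270 * 0.0436242 = 139400 hours


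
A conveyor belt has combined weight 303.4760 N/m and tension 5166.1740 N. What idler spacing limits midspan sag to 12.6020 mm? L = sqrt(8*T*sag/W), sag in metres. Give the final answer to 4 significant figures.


sag = 12.6020/1000 = 0.012602 m
L = sqrt(8 * 5166.1740 * 0.012602 / 303.4760)
L = 1.310 m


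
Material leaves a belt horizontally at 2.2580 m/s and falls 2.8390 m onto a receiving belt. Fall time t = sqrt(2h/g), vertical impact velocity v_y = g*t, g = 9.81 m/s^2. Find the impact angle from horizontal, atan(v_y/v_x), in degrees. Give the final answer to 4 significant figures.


t = sqrt(2*2.8390/9.81) = 0.760787 s
v_y = 9.81 * 0.760787 = 7.46332 m/s
angle = atan(7.46332 / 2.2580) = 73.17 deg


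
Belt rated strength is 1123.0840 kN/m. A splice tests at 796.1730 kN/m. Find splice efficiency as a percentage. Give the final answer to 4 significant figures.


Eff = 796.1730 / 1123.0840 * 100
Eff = 70.89 %


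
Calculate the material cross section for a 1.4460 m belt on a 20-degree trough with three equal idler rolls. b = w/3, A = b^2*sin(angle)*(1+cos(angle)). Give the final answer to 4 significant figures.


b = 1.4460/3 = 0.482 m
A = 0.482^2 * sin(20 deg) * (1 + cos(20 deg))
A = 0.1541 m^2


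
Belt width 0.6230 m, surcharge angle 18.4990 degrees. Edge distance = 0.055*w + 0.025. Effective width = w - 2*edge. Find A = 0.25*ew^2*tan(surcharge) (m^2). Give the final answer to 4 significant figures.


edge = 0.055*0.6230 + 0.025 = 0.059265 m
ew = 0.6230 - 2*0.059265 = 0.50447 m
A = 0.25 * 0.50447^2 * tan(18.4990 deg)
A = 0.02129 m^2


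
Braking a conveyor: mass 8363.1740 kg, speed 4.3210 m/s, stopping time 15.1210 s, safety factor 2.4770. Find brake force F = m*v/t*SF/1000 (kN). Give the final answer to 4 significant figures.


F = 8363.1740 * 4.3210 / 15.1210 * 2.4770 / 1000
F = 5.920 kN


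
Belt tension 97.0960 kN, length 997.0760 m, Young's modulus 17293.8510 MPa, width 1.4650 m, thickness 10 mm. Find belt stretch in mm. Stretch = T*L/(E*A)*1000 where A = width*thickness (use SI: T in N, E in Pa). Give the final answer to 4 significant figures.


A = 1.4650 * 0.01 = 0.01465 m^2
Stretch = 97.0960*1000 * 997.0760 / (17293.8510e6 * 0.01465) * 1000
Stretch = 382.1 mm


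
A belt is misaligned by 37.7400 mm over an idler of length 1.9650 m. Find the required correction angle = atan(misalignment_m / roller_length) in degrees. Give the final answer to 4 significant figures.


misalign_m = 37.7400 / 1000 = 0.037740 m
angle = atan(0.037740 / 1.9650)
angle = 1.100 deg


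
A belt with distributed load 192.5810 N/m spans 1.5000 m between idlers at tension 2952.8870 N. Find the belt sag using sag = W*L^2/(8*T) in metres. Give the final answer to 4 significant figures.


sag = 192.5810 * 1.5000^2 / (8 * 2952.8870)
sag = 0.01834 m


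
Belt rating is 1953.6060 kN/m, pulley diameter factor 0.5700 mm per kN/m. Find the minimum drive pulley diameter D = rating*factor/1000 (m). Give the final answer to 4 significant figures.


D = 1953.6060 * 0.5700 / 1000
D = 1.114 m


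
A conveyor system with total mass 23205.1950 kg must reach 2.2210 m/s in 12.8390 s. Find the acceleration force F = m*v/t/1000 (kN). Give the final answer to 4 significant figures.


F = 23205.1950 * 2.2210 / 12.8390 / 1000
F = 4.014 kN


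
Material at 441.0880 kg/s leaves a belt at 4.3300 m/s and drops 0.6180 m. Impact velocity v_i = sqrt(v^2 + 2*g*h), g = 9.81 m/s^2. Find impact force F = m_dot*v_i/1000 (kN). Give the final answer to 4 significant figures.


v_i = sqrt(4.3300^2 + 2*9.81*0.6180) = 5.55644 m/s
F = 441.0880 * 5.55644 / 1000
F = 2.451 kN


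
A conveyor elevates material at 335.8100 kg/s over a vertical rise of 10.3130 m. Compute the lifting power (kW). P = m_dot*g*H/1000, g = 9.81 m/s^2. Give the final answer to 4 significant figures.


P = 335.8100 * 9.81 * 10.3130 / 1000
P = 33.97 kW


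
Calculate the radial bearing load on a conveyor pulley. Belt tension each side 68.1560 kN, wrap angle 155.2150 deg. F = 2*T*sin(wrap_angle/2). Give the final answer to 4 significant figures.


F = 2 * 68.1560 * sin(155.2150/2 deg)
F = 133.1 kN


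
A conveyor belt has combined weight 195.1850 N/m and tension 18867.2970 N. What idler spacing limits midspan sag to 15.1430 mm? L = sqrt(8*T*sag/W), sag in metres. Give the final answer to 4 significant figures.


sag = 15.1430/1000 = 0.015143 m
L = sqrt(8 * 18867.2970 * 0.015143 / 195.1850)
L = 3.422 m


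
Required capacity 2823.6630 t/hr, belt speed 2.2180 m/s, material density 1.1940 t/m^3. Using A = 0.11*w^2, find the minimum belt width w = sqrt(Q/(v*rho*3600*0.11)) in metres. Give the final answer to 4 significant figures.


A_req = 2823.6630 / (2.2180 * 1.1940 * 3600) = 0.296172 m^2
w = sqrt(0.296172 / 0.11)
w = 1.641 m


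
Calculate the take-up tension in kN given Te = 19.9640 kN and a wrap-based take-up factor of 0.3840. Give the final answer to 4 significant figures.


T_tu = 19.9640 * 0.3840
T_tu = 7.666 kN


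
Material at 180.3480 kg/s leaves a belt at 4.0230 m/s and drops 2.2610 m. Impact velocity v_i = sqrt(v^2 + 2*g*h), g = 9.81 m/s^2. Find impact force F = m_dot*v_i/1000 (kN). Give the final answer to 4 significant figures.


v_i = sqrt(4.0230^2 + 2*9.81*2.2610) = 7.78109 m/s
F = 180.3480 * 7.78109 / 1000
F = 1.403 kN


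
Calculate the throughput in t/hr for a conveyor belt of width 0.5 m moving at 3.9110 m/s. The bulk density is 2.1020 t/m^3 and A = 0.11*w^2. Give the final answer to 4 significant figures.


A = 0.11 * 0.5^2 = 0.0275 m^2
C = 0.0275 * 3.9110 * 2.1020 * 3600
C = 813.9 t/hr


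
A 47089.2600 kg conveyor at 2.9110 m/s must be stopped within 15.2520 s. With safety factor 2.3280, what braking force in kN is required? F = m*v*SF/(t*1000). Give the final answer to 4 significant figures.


F = 47089.2600 * 2.9110 / 15.2520 * 2.3280 / 1000
F = 20.92 kN


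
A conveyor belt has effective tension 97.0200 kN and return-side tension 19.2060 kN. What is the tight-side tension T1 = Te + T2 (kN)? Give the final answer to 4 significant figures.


T1 = Te + T2 = 97.0200 + 19.2060
T1 = 116.2 kN


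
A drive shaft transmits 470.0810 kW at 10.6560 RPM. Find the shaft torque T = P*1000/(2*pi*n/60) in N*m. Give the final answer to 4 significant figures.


omega = 2*pi*10.6560/60 = 1.11589 rad/s
T = 470.0810*1000 / 1.11589
T = 421300 N*m


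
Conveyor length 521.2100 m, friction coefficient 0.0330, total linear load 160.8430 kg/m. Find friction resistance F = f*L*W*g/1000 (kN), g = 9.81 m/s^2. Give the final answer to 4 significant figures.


F = 0.0330 * 521.2100 * 160.8430 * 9.81 / 1000
F = 27.14 kN


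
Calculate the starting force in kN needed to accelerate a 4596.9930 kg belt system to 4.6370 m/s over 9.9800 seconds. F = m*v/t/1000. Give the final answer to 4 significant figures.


F = 4596.9930 * 4.6370 / 9.9800 / 1000
F = 2.136 kN


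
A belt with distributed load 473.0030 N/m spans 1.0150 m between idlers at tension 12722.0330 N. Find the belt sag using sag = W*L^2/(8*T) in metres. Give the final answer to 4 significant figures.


sag = 473.0030 * 1.0150^2 / (8 * 12722.0330)
sag = 0.004788 m


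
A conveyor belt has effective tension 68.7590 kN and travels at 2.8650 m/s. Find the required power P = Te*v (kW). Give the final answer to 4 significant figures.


P = Te * v = 68.7590 * 2.8650
P = 197.0 kW


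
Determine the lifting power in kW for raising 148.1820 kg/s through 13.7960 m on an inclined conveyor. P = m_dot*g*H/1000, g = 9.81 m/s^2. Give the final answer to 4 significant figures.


P = 148.1820 * 9.81 * 13.7960 / 1000
P = 20.05 kW


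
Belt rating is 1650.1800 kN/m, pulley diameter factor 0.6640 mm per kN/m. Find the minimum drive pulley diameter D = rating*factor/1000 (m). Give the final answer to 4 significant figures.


D = 1650.1800 * 0.6640 / 1000
D = 1.096 m


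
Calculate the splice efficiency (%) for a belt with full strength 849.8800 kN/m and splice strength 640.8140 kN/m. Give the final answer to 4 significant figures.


Eff = 640.8140 / 849.8800 * 100
Eff = 75.40 %


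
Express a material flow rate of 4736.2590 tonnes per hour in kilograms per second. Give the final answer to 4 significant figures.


m_dot = 4736.2590 * 1000 / 3600
m_dot = 1316 kg/s


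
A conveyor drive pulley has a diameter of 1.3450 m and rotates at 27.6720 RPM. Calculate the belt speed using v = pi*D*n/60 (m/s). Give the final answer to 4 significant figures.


v = pi * 1.3450 * 27.6720 / 60
v = 1.949 m/s


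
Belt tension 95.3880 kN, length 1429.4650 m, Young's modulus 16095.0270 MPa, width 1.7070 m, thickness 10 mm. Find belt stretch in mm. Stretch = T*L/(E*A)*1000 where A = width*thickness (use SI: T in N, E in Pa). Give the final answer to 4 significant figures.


A = 1.7070 * 0.01 = 0.01707 m^2
Stretch = 95.3880*1000 * 1429.4650 / (16095.0270e6 * 0.01707) * 1000
Stretch = 496.3 mm


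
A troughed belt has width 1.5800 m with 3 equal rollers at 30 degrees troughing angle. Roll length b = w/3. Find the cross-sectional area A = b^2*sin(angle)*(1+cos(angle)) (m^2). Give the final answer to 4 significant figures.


b = 1.5800/3 = 0.526667 m
A = 0.526667^2 * sin(30 deg) * (1 + cos(30 deg))
A = 0.2588 m^2


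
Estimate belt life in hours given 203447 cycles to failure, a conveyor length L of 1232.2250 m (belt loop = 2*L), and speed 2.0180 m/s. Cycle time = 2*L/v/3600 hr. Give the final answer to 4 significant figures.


cycle_time = 2 * 1232.2250 / 2.0180 / 3600 = 0.339232 hr
life = 203447 * 0.339232 = 69020 hours


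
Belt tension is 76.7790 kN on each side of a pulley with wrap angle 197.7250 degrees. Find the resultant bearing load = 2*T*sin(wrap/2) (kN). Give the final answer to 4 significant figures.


F = 2 * 76.7790 * sin(197.7250/2 deg)
F = 151.7 kN


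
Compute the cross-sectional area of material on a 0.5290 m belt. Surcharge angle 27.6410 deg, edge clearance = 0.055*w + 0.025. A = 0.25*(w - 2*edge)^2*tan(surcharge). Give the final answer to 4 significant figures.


edge = 0.055*0.5290 + 0.025 = 0.054095 m
ew = 0.5290 - 2*0.054095 = 0.42081 m
A = 0.25 * 0.42081^2 * tan(27.6410 deg)
A = 0.02318 m^2


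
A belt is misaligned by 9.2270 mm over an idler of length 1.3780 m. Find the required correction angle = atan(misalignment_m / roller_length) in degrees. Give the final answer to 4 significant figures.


misalign_m = 9.2270 / 1000 = 0.009227 m
angle = atan(0.009227 / 1.3780)
angle = 0.3836 deg


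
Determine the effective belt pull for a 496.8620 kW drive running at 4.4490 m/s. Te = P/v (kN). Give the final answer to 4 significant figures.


Te = P / v = 496.8620 / 4.4490
Te = 111.7 kN


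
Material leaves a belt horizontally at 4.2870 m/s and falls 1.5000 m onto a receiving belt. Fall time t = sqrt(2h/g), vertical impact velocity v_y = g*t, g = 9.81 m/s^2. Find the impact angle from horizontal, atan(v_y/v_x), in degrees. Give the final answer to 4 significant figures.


t = sqrt(2*1.5000/9.81) = 0.553001 s
v_y = 9.81 * 0.553001 = 5.42494 m/s
angle = atan(5.42494 / 4.2870) = 51.68 deg


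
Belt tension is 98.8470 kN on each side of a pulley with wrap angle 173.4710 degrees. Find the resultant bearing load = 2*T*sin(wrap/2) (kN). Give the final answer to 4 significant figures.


F = 2 * 98.8470 * sin(173.4710/2 deg)
F = 197.4 kN


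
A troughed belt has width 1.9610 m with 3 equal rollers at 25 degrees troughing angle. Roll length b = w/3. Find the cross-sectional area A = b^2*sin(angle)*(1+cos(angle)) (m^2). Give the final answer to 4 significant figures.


b = 1.9610/3 = 0.653667 m
A = 0.653667^2 * sin(25 deg) * (1 + cos(25 deg))
A = 0.3442 m^2


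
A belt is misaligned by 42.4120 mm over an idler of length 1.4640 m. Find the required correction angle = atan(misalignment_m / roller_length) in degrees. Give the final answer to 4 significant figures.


misalign_m = 42.4120 / 1000 = 0.042412 m
angle = atan(0.042412 / 1.4640)
angle = 1.659 deg


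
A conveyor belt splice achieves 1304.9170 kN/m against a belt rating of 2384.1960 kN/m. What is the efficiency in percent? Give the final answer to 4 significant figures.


Eff = 1304.9170 / 2384.1960 * 100
Eff = 54.73 %


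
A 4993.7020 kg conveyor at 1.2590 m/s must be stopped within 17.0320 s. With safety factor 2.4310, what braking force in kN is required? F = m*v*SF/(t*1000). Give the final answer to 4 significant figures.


F = 4993.7020 * 1.2590 / 17.0320 * 2.4310 / 1000
F = 0.8974 kN


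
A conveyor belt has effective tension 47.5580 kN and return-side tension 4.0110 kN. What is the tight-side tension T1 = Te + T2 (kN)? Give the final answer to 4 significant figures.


T1 = Te + T2 = 47.5580 + 4.0110
T1 = 51.57 kN


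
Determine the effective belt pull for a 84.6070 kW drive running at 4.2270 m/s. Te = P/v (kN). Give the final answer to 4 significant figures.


Te = P / v = 84.6070 / 4.2270
Te = 20.02 kN


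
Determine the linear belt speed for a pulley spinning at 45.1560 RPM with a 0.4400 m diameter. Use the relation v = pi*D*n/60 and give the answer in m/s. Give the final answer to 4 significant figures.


v = pi * 0.4400 * 45.1560 / 60
v = 1.040 m/s


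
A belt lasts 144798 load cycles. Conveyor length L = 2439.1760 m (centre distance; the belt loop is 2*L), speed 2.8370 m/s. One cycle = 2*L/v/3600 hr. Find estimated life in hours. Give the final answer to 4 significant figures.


cycle_time = 2 * 2439.1760 / 2.8370 / 3600 = 0.477652 hr
life = 144798 * 0.477652 = 69160 hours


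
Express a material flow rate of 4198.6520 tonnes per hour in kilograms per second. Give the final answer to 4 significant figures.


m_dot = 4198.6520 * 1000 / 3600
m_dot = 1166 kg/s


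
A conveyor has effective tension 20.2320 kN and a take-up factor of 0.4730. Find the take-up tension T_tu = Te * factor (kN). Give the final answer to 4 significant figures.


T_tu = 20.2320 * 0.4730
T_tu = 9.570 kN


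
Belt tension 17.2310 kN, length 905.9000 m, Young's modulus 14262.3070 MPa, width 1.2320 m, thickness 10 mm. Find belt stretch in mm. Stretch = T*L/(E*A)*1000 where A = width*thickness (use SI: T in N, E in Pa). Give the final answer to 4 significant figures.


A = 1.2320 * 0.01 = 0.01232 m^2
Stretch = 17.2310*1000 * 905.9000 / (14262.3070e6 * 0.01232) * 1000
Stretch = 88.84 mm


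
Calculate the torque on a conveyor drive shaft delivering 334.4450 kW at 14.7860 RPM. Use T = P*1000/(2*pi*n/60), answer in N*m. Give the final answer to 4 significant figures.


omega = 2*pi*14.7860/60 = 1.54839 rad/s
T = 334.4450*1000 / 1.54839
T = 216000 N*m


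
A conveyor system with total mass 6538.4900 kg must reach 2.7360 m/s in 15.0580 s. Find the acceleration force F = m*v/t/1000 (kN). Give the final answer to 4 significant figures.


F = 6538.4900 * 2.7360 / 15.0580 / 1000
F = 1.188 kN


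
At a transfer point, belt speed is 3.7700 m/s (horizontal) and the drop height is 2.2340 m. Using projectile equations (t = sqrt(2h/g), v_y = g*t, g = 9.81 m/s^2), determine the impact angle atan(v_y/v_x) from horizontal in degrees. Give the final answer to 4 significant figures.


t = sqrt(2*2.2340/9.81) = 0.674873 s
v_y = 9.81 * 0.674873 = 6.6205 m/s
angle = atan(6.6205 / 3.7700) = 60.34 deg


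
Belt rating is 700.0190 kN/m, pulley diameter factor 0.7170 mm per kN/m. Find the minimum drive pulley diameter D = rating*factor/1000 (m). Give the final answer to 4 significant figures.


D = 700.0190 * 0.7170 / 1000
D = 0.5019 m


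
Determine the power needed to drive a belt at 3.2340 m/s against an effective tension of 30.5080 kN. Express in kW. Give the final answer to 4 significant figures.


P = Te * v = 30.5080 * 3.2340
P = 98.66 kW


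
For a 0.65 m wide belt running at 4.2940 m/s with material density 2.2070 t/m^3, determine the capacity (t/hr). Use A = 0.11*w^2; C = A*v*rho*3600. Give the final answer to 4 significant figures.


A = 0.11 * 0.65^2 = 0.046475 m^2
C = 0.046475 * 4.2940 * 2.2070 * 3600
C = 1586 t/hr


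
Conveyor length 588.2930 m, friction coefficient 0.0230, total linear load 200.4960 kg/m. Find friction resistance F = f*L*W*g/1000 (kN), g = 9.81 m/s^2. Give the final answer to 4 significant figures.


F = 0.0230 * 588.2930 * 200.4960 * 9.81 / 1000
F = 26.61 kN


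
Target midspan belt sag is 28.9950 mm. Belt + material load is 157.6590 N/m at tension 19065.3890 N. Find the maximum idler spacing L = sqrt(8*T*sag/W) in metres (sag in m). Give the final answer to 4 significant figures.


sag = 28.9950/1000 = 0.028995 m
L = sqrt(8 * 19065.3890 * 0.028995 / 157.6590)
L = 5.296 m


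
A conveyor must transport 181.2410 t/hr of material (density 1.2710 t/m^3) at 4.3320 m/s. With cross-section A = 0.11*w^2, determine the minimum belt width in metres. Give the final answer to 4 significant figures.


A_req = 181.2410 / (4.3320 * 1.2710 * 3600) = 0.00914366 m^2
w = sqrt(0.00914366 / 0.11)
w = 0.2883 m


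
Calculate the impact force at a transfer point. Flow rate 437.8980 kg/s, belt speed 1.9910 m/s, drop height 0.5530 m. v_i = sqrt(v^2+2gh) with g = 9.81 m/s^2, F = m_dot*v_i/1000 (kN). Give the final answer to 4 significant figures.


v_i = sqrt(1.9910^2 + 2*9.81*0.5530) = 3.84889 m/s
F = 437.8980 * 3.84889 / 1000
F = 1.685 kN


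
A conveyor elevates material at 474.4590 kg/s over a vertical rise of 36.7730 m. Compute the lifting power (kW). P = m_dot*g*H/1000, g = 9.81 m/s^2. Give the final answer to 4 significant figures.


P = 474.4590 * 9.81 * 36.7730 / 1000
P = 171.2 kW


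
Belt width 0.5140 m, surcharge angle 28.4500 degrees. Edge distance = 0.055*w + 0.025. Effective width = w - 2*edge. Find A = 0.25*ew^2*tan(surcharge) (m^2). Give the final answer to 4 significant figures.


edge = 0.055*0.5140 + 0.025 = 0.05327 m
ew = 0.5140 - 2*0.05327 = 0.40746 m
A = 0.25 * 0.40746^2 * tan(28.4500 deg)
A = 0.02249 m^2


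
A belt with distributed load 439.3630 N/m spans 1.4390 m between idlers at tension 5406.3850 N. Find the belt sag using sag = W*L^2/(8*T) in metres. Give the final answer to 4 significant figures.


sag = 439.3630 * 1.4390^2 / (8 * 5406.3850)
sag = 0.02104 m


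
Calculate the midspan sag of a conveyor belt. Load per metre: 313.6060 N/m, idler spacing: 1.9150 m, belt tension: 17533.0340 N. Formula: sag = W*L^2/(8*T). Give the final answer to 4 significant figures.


sag = 313.6060 * 1.9150^2 / (8 * 17533.0340)
sag = 0.008199 m


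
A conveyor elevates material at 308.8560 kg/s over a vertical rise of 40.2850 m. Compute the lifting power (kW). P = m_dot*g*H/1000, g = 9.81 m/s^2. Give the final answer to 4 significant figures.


P = 308.8560 * 9.81 * 40.2850 / 1000
P = 122.1 kW


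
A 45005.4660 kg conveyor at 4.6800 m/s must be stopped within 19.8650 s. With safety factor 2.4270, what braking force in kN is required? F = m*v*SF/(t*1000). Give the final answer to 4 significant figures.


F = 45005.4660 * 4.6800 / 19.8650 * 2.4270 / 1000
F = 25.73 kN


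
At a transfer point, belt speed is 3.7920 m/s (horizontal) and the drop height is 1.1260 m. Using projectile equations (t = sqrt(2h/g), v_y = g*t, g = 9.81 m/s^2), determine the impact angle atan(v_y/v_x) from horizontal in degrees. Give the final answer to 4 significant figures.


t = sqrt(2*1.1260/9.81) = 0.479126 s
v_y = 9.81 * 0.479126 = 4.70023 m/s
angle = atan(4.70023 / 3.7920) = 51.10 deg


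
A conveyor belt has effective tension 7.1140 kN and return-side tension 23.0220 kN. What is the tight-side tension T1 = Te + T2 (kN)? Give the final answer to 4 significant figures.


T1 = Te + T2 = 7.1140 + 23.0220
T1 = 30.14 kN


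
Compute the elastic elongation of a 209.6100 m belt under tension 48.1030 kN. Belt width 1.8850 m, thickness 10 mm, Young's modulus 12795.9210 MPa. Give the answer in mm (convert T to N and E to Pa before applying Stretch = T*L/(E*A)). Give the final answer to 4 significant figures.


A = 1.8850 * 0.01 = 0.01885 m^2
Stretch = 48.1030*1000 * 209.6100 / (12795.9210e6 * 0.01885) * 1000
Stretch = 41.80 mm


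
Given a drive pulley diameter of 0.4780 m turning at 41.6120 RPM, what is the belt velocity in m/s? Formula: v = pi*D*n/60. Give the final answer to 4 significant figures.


v = pi * 0.4780 * 41.6120 / 60
v = 1.041 m/s


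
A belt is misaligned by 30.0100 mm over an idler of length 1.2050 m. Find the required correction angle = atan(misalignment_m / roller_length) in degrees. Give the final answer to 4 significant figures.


misalign_m = 30.0100 / 1000 = 0.030010 m
angle = atan(0.030010 / 1.2050)
angle = 1.427 deg


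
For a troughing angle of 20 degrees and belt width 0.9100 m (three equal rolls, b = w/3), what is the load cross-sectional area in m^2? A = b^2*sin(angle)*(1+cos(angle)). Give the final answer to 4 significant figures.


b = 0.9100/3 = 0.303333 m
A = 0.303333^2 * sin(20 deg) * (1 + cos(20 deg))
A = 0.06104 m^2


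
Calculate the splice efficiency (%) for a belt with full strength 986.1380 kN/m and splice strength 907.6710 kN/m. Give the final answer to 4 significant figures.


Eff = 907.6710 / 986.1380 * 100
Eff = 92.04 %


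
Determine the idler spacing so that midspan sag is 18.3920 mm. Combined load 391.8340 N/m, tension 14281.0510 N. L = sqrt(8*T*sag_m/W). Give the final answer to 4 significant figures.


sag = 18.3920/1000 = 0.018392 m
L = sqrt(8 * 14281.0510 * 0.018392 / 391.8340)
L = 2.316 m


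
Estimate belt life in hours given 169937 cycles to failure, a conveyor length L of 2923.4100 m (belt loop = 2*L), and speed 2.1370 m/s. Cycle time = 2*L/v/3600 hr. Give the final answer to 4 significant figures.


cycle_time = 2 * 2923.4100 / 2.1370 / 3600 = 0.759998 hr
life = 169937 * 0.759998 = 129200 hours


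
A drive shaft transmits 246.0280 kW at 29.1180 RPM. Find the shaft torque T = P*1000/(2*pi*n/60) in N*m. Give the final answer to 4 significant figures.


omega = 2*pi*29.1180/60 = 3.04923 rad/s
T = 246.0280*1000 / 3.04923
T = 80690 N*m


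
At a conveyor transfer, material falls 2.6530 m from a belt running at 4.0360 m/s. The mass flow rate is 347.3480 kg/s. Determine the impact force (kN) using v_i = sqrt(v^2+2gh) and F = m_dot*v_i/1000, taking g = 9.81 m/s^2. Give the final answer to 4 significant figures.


v_i = sqrt(4.0360^2 + 2*9.81*2.6530) = 8.26687 m/s
F = 347.3480 * 8.26687 / 1000
F = 2.871 kN


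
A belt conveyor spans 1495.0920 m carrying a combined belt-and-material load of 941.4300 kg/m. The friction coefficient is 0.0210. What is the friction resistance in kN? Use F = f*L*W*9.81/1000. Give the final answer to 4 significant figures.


F = 0.0210 * 1495.0920 * 941.4300 * 9.81 / 1000
F = 290.0 kN


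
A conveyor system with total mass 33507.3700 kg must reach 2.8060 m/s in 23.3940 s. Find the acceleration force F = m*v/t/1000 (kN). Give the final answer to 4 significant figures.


F = 33507.3700 * 2.8060 / 23.3940 / 1000
F = 4.019 kN


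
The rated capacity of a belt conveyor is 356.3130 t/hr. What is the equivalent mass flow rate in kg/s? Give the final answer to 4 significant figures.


m_dot = 356.3130 * 1000 / 3600
m_dot = 98.98 kg/s


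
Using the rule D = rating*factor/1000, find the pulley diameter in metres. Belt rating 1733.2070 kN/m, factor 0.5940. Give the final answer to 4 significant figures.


D = 1733.2070 * 0.5940 / 1000
D = 1.030 m


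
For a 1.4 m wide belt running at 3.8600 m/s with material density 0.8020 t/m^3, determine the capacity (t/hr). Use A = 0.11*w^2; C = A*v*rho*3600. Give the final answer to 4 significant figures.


A = 0.11 * 1.4^2 = 0.2156 m^2
C = 0.2156 * 3.8600 * 0.8020 * 3600
C = 2403 t/hr


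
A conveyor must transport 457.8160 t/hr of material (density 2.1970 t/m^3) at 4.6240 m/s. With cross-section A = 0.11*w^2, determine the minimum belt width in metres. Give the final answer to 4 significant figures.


A_req = 457.8160 / (4.6240 * 2.1970 * 3600) = 0.0125182 m^2
w = sqrt(0.0125182 / 0.11)
w = 0.3373 m


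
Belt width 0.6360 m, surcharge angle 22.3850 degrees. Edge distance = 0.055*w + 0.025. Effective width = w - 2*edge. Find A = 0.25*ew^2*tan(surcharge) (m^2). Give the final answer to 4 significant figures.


edge = 0.055*0.6360 + 0.025 = 0.05998 m
ew = 0.6360 - 2*0.05998 = 0.51604 m
A = 0.25 * 0.51604^2 * tan(22.3850 deg)
A = 0.02742 m^2


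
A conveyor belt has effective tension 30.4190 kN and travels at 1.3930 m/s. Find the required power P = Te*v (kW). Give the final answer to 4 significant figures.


P = Te * v = 30.4190 * 1.3930
P = 42.37 kW


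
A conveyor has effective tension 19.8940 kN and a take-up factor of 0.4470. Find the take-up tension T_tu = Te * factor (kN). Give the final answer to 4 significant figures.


T_tu = 19.8940 * 0.4470
T_tu = 8.893 kN


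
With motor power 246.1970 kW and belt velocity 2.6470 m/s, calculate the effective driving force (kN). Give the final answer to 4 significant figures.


Te = P / v = 246.1970 / 2.6470
Te = 93.01 kN


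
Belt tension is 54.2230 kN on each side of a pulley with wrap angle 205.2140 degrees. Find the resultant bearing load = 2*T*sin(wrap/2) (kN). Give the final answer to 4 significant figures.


F = 2 * 54.2230 * sin(205.2140/2 deg)
F = 105.8 kN


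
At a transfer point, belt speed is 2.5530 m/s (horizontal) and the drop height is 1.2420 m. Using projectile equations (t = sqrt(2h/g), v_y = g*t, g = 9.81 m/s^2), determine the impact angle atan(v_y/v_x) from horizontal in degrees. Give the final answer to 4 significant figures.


t = sqrt(2*1.2420/9.81) = 0.503201 s
v_y = 9.81 * 0.503201 = 4.9364 m/s
angle = atan(4.9364 / 2.5530) = 62.65 deg


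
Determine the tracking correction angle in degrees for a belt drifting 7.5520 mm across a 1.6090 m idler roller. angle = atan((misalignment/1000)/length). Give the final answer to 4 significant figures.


misalign_m = 7.5520 / 1000 = 0.007552 m
angle = atan(0.007552 / 1.6090)
angle = 0.2689 deg


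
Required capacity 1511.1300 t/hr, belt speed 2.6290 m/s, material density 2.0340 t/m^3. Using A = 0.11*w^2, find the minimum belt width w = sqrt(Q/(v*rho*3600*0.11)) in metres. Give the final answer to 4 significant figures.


A_req = 1511.1300 / (2.6290 * 2.0340 * 3600) = 0.0784979 m^2
w = sqrt(0.0784979 / 0.11)
w = 0.8448 m


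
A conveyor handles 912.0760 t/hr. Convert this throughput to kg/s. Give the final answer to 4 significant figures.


m_dot = 912.0760 * 1000 / 3600
m_dot = 253.4 kg/s


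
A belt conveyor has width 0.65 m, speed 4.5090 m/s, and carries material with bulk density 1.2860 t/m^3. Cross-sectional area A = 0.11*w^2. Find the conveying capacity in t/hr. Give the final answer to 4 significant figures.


A = 0.11 * 0.65^2 = 0.046475 m^2
C = 0.046475 * 4.5090 * 1.2860 * 3600
C = 970.2 t/hr


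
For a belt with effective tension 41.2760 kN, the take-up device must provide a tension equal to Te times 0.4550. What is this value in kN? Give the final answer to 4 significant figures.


T_tu = 41.2760 * 0.4550
T_tu = 18.78 kN


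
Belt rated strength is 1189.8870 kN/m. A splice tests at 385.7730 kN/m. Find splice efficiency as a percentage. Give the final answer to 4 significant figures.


Eff = 385.7730 / 1189.8870 * 100
Eff = 32.42 %


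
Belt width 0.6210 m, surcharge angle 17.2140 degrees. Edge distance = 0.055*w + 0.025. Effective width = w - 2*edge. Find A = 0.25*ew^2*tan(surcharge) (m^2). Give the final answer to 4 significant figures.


edge = 0.055*0.6210 + 0.025 = 0.059155 m
ew = 0.6210 - 2*0.059155 = 0.50269 m
A = 0.25 * 0.50269^2 * tan(17.2140 deg)
A = 0.01957 m^2


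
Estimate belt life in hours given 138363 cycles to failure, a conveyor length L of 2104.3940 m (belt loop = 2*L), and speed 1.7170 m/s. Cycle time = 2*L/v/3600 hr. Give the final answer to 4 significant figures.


cycle_time = 2 * 2104.3940 / 1.7170 / 3600 = 0.680901 hr
life = 138363 * 0.680901 = 94210 hours


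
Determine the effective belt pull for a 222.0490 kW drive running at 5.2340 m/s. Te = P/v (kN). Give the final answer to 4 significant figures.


Te = P / v = 222.0490 / 5.2340
Te = 42.42 kN


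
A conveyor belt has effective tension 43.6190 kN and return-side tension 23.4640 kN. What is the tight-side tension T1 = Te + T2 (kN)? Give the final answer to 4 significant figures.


T1 = Te + T2 = 43.6190 + 23.4640
T1 = 67.08 kN


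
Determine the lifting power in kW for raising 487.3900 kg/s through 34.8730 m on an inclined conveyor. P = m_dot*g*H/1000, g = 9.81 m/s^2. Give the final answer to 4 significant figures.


P = 487.3900 * 9.81 * 34.8730 / 1000
P = 166.7 kW


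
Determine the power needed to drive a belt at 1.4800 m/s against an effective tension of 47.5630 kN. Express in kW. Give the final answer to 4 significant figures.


P = Te * v = 47.5630 * 1.4800
P = 70.39 kW


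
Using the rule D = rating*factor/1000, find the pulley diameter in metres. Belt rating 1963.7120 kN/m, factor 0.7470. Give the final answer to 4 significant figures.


D = 1963.7120 * 0.7470 / 1000
D = 1.467 m


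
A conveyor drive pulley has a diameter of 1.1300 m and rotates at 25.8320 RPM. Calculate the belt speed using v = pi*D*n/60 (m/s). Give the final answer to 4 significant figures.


v = pi * 1.1300 * 25.8320 / 60
v = 1.528 m/s


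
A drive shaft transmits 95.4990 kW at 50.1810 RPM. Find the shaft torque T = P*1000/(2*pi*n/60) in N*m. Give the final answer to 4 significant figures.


omega = 2*pi*50.1810/60 = 5.25494 rad/s
T = 95.4990*1000 / 5.25494
T = 18170 N*m


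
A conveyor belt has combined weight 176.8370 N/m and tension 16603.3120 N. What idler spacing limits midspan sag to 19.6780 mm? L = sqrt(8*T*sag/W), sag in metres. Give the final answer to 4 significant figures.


sag = 19.6780/1000 = 0.019678 m
L = sqrt(8 * 16603.3120 * 0.019678 / 176.8370)
L = 3.845 m


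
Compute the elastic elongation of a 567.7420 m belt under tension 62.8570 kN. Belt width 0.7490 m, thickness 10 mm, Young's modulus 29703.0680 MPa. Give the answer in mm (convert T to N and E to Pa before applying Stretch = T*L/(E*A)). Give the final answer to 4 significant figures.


A = 0.7490 * 0.01 = 0.00749 m^2
Stretch = 62.8570*1000 * 567.7420 / (29703.0680e6 * 0.00749) * 1000
Stretch = 160.4 mm


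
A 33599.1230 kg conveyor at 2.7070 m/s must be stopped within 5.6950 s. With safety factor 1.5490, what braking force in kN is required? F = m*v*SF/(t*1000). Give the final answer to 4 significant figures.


F = 33599.1230 * 2.7070 / 5.6950 * 1.5490 / 1000
F = 24.74 kN


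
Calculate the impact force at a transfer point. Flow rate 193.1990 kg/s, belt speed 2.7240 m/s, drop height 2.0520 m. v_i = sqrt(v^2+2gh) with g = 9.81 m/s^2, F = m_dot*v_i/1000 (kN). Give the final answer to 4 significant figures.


v_i = sqrt(2.7240^2 + 2*9.81*2.0520) = 6.9051 m/s
F = 193.1990 * 6.9051 / 1000
F = 1.334 kN


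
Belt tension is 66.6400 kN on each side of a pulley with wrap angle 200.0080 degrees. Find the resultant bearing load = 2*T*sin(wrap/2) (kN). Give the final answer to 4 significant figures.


F = 2 * 66.6400 * sin(200.0080/2 deg)
F = 131.3 kN


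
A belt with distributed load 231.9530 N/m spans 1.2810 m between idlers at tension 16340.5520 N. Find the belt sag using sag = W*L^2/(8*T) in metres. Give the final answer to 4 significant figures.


sag = 231.9530 * 1.2810^2 / (8 * 16340.5520)
sag = 0.002912 m


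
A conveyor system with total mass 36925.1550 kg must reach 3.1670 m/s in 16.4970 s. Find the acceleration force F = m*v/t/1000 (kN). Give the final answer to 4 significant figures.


F = 36925.1550 * 3.1670 / 16.4970 / 1000
F = 7.089 kN


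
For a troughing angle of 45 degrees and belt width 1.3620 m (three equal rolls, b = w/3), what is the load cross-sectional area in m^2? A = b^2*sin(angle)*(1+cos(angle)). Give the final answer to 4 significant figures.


b = 1.3620/3 = 0.454 m
A = 0.454^2 * sin(45 deg) * (1 + cos(45 deg))
A = 0.2488 m^2


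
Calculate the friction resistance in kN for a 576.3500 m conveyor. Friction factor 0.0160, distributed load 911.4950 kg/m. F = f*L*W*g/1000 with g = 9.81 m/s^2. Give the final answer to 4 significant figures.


F = 0.0160 * 576.3500 * 911.4950 * 9.81 / 1000
F = 82.46 kN


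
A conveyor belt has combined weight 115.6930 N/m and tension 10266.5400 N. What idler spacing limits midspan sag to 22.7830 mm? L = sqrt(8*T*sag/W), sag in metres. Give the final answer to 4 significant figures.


sag = 22.7830/1000 = 0.022783 m
L = sqrt(8 * 10266.5400 * 0.022783 / 115.6930)
L = 4.022 m


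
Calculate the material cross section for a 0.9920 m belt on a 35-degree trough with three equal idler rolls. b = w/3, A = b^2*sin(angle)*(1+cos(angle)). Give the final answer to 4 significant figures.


b = 0.9920/3 = 0.330667 m
A = 0.330667^2 * sin(35 deg) * (1 + cos(35 deg))
A = 0.1141 m^2


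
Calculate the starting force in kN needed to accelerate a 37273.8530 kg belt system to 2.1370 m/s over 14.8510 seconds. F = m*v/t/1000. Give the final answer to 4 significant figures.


F = 37273.8530 * 2.1370 / 14.8510 / 1000
F = 5.364 kN


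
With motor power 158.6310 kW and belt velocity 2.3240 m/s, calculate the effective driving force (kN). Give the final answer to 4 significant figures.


Te = P / v = 158.6310 / 2.3240
Te = 68.26 kN


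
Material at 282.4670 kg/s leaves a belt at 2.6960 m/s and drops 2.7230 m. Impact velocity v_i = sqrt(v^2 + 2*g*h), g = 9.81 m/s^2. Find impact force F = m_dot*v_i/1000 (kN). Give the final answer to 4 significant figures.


v_i = sqrt(2.6960^2 + 2*9.81*2.7230) = 7.79061 m/s
F = 282.4670 * 7.79061 / 1000
F = 2.201 kN


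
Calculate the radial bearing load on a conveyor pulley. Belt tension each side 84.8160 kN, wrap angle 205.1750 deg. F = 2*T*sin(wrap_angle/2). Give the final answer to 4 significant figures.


F = 2 * 84.8160 * sin(205.1750/2 deg)
F = 165.6 kN


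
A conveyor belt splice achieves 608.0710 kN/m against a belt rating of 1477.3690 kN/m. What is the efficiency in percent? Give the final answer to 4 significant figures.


Eff = 608.0710 / 1477.3690 * 100
Eff = 41.16 %


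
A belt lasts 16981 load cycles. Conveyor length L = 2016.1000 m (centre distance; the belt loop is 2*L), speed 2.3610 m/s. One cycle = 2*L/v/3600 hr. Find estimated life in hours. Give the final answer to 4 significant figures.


cycle_time = 2 * 2016.1000 / 2.3610 / 3600 = 0.474399 hr
life = 16981 * 0.474399 = 8056 hours


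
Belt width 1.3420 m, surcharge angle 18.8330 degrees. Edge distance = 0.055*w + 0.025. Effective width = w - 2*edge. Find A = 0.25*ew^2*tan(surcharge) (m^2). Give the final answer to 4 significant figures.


edge = 0.055*1.3420 + 0.025 = 0.09881 m
ew = 1.3420 - 2*0.09881 = 1.14438 m
A = 0.25 * 1.14438^2 * tan(18.8330 deg)
A = 0.1117 m^2


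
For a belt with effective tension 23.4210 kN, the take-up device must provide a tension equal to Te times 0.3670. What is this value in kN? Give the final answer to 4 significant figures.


T_tu = 23.4210 * 0.3670
T_tu = 8.596 kN


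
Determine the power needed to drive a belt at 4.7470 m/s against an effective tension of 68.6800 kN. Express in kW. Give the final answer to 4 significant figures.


P = Te * v = 68.6800 * 4.7470
P = 326.0 kW


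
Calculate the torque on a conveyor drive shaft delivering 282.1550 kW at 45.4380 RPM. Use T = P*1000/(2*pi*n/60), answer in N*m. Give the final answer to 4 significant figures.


omega = 2*pi*45.4380/60 = 4.75826 rad/s
T = 282.1550*1000 / 4.75826
T = 59300 N*m


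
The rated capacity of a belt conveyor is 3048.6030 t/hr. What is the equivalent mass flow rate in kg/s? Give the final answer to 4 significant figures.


m_dot = 3048.6030 * 1000 / 3600
m_dot = 846.8 kg/s
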